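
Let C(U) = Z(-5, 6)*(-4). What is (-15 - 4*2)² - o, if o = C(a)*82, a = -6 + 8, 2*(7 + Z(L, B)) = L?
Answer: -2587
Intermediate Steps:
Z(L, B) = -7 + L/2
a = 2
C(U) = 38 (C(U) = (-7 + (½)*(-5))*(-4) = (-7 - 5/2)*(-4) = -19/2*(-4) = 38)
o = 3116 (o = 38*82 = 3116)
(-15 - 4*2)² - o = (-15 - 4*2)² - 1*3116 = (-15 - 8)² - 3116 = (-23)² - 3116 = 529 - 3116 = -2587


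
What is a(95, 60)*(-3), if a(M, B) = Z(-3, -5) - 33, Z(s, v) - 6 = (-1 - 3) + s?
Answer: 102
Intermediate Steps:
Z(s, v) = 2 + s (Z(s, v) = 6 + ((-1 - 3) + s) = 6 + (-4 + s) = 2 + s)
a(M, B) = -34 (a(M, B) = (2 - 3) - 33 = -1 - 33 = -34)
a(95, 60)*(-3) = -34*(-3) = 102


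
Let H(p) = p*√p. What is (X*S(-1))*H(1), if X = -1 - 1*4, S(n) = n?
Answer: 5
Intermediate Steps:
X = -5 (X = -1 - 4 = -5)
H(p) = p^(3/2)
(X*S(-1))*H(1) = (-5*(-1))*1^(3/2) = 5*1 = 5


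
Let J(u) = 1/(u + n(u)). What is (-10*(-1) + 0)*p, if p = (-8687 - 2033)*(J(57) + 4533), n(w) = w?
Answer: -27698496800/57 ≈ -4.8594e+8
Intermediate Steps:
J(u) = 1/(2*u) (J(u) = 1/(u + u) = 1/(2*u))
p = -2769849680/57 (p = (-8687 - 2033)*((1/2)/57 + 4533) = -10720*((1/2)*(1/57) + 4533) = -10720*(1/114 + 4533) = -10720*516763/114 = -2769849680/57 ≈ -4.8594e+7)
(-10*(-1) + 0)*p = (-10*(-1) + 0)*(-2769849680/57) = (10 + 0)*(-2769849680/57) = 10*(-2769849680/57) = -27698496800/57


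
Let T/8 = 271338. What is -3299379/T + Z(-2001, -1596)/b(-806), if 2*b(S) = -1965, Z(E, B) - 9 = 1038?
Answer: -1225414879/473937040 ≈ -2.5856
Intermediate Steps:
T = 2170704 (T = 8*271338 = 2170704)
Z(E, B) = 1047 (Z(E, B) = 9 + 1038 = 1047)
b(S) = -1965/2 (b(S) = (½)*(-1965) = -1965/2)
-3299379/T + Z(-2001, -1596)/b(-806) = -3299379/2170704 + 1047/(-1965/2) = -3299379*1/2170704 + 1047*(-2/1965) = -1099793/723568 - 698/655 = -1225414879/473937040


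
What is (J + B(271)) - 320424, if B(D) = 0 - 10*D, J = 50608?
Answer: -272526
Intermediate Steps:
B(D) = -10*D
(J + B(271)) - 320424 = (50608 - 10*271) - 320424 = (50608 - 2710) - 320424 = 47898 - 320424 = -272526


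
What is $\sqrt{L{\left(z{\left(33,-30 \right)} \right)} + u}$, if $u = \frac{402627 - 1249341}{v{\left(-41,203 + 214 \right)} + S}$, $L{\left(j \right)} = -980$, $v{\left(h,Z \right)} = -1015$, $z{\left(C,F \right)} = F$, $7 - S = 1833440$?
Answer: $\frac{i \sqrt{1702656106718}}{41692} \approx 31.298 i$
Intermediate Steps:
$S = -1833433$ ($S = 7 - 1833440 = -1833433$)
$u = \frac{38487}{83384}$ ($u = \frac{402627 - 1249341}{-1015 - 1833433} = - \frac{846714}{-1834448} = \left(-846714\right) \left(- \frac{1}{1834448}\right) = \frac{38487}{83384} \approx 0.46156$)
$\sqrt{L{\left(z{\left(33,-30 \right)} \right)} + u} = \sqrt{-980 + \frac{38487}{83384}} = \sqrt{- \frac{81677833}{83384}} = \frac{i \sqrt{1702656106718}}{41692}$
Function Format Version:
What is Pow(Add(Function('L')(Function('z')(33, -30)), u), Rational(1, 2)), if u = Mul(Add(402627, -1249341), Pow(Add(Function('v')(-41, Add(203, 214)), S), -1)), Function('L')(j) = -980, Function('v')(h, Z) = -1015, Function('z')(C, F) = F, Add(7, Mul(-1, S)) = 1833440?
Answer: Mul(Rational(1, 41692), I, Pow(1702656106718, Rational(1, 2))) ≈ Mul(31.298, I)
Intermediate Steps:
S = -1833433 (S = Add(7, Mul(-1, 1833440)) = Add(7, -1833440) = -1833433)
u = Rational(38487, 83384) (u = Mul(Add(402627, -1249341), Pow(Add(-1015, -1833433), -1)) = Mul(-846714, Pow(-1834448, -1)) = Mul(-846714, Rational(-1, 1834448)) = Rational(38487, 83384) ≈ 0.46156)
Pow(Add(Function('L')(Function('z')(33, -30)), u), Rational(1, 2)) = Pow(Add(-980, Rational(38487, 83384)), Rational(1, 2)) = Pow(Rational(-81677833, 83384), Rational(1, 2)) = Mul(Rational(1, 41692), I, Pow(1702656106718, Rational(1, 2)))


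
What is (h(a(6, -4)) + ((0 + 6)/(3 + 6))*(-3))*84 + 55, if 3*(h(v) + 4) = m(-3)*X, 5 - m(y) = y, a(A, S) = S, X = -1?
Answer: -673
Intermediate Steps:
m(y) = 5 - y
h(v) = -20/3 (h(v) = -4 + ((5 - 1*(-3))*(-1))/3 = -4 + ((5 + 3)*(-1))/3 = -4 + (8*(-1))/3 = -4 + (⅓)*(-8) = -4 - 8/3 = -20/3)
(h(a(6, -4)) + ((0 + 6)/(3 + 6))*(-3))*84 + 55 = (-20/3 + ((0 + 6)/(3 + 6))*(-3))*84 + 55 = (-20/3 + (6/9)*(-3))*84 + 55 = (-20/3 + (6*(⅑))*(-3))*84 + 55 = (-20/3 + (⅔)*(-3))*84 + 55 = (-20/3 - 2)*84 + 55 = -26/3*84 + 55 = -728 + 55 = -673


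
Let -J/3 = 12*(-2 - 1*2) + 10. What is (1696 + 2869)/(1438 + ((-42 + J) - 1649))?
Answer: -4565/139 ≈ -32.842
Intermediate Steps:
J = 114 (J = -3*(12*(-2 - 1*2) + 10) = -3*(12*(-2 - 2) + 10) = -3*(12*(-4) + 10) = -3*(-48 + 10) = -3*(-38) = 114)
(1696 + 2869)/(1438 + ((-42 + J) - 1649)) = (1696 + 2869)/(1438 + ((-42 + 114) - 1649)) = 4565/(1438 + (72 - 1649)) = 4565/(1438 - 1577) = 4565/(-139) = 4565*(-1/139) = -4565/139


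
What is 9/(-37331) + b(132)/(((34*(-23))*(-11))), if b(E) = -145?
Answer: -5490413/321121262 ≈ -0.017098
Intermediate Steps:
9/(-37331) + b(132)/(((34*(-23))*(-11))) = 9/(-37331) - 145/((34*(-23))*(-11)) = 9*(-1/37331) - 145/((-782*(-11))) = -9/37331 - 145/8602 = -5490413/321121262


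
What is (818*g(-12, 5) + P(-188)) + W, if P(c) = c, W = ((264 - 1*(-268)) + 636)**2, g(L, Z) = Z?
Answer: 1368126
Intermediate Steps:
W = 1364224 (W = ((264 + 268) + 636)**2 = (532 + 636)**2 = 1168**2 = 1364224)
(818*g(-12, 5) + P(-188)) + W = (818*5 - 188) + 1364224 = (4090 - 188) + 1364224 = 3902 + 1364224 = 1368126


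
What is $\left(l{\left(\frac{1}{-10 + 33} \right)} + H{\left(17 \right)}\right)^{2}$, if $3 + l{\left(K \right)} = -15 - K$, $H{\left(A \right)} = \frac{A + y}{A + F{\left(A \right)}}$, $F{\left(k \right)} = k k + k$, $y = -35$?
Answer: $\frac{18079222681}{55190041} \approx 327.58$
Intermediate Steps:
$F{\left(k \right)} = k + k^{2}$ ($F{\left(k \right)} = k^{2} + k = k + k^{2}$)
$H{\left(A \right)} = \frac{-35 + A}{A + A \left(1 + A\right)}$ ($H{\left(A \right)} = \frac{A - 35}{A + A \left(1 + A\right)} = \frac{-35 + A}{A + A \left(1 + A\right)}$)
$l{\left(K \right)} = -18 - K$ ($l{\left(K \right)} = -3 - \left(15 + K\right) = -18 - K$)
$\left(l{\left(\frac{1}{-10 + 33} \right)} + H{\left(17 \right)}\right)^{2} = \left(\left(-18 - \frac{1}{-10 + 33}\right) + \frac{-35 + 17}{17 \left(2 + 17\right)}\right)^{2} = \left(\left(-18 - \frac{1}{23}\right) + \frac{1}{17} \cdot \frac{1}{19} \left(-18\right)\right)^{2} = \left(\left(-18 - \frac{1}{23}\right) - \frac{18}{323}\right)^{2} = \left(- \frac{415}{23} - \frac{18}{323}\right)^{2} = \left(- \frac{134459}{7429}\right)^{2} = \frac{18079222681}{55190041}$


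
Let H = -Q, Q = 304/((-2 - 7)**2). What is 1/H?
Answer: -81/304 ≈ -0.26645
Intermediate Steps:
Q = 304/81 (Q = 304/((-9)**2) = 304/81 ≈ 3.7531)
H = -304/81 (H = -1*304/81 = -304/81 ≈ -3.7531)
1/H = 1/(-304/81) = -81/304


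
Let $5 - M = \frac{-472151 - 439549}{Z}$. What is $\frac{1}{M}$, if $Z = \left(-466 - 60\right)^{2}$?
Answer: $\frac{69169}{573770} \approx 0.12055$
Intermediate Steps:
$Z = 276676$ ($Z = \left(-526\right)^{2} = 276676$)
$M = \frac{573770}{69169}$ ($M = 5 - \frac{-472151 - 439549}{276676} = 5 - \left(-911700\right) \frac{1}{276676} = 5 - - \frac{227925}{69169} = 5 + \frac{227925}{69169} = \frac{573770}{69169} \approx 8.2952$)
$\frac{1}{M} = \frac{1}{\frac{573770}{69169}} = \frac{69169}{573770}$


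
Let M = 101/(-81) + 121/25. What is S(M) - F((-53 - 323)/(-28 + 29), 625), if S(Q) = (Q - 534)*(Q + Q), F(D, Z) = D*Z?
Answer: 948016950152/4100625 ≈ 2.3119e+5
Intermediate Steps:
M = 7276/2025 (M = 101*(-1/81) + 121*(1/25) = -101/81 + 121/25 = 7276/2025 ≈ 3.5931)
S(Q) = 2*Q*(-534 + Q) (S(Q) = (-534 + Q)*(2*Q) = 2*Q*(-534 + Q))
S(M) - F((-53 - 323)/(-28 + 29), 625) = 2*(7276/2025)*(-534 + 7276/2025) - (-53 - 323)/(-28 + 29)*625 = 2*(7276/2025)*(-1074074/2025) - (-376/1)*625 = -15629924848/4100625 - (-376*1)*625 = -15629924848/4100625 - (-376)*625 = -15629924848/4100625 - 1*(-235000) = -15629924848/4100625 + 235000 = 948016950152/4100625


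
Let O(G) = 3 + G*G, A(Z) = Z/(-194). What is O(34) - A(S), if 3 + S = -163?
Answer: 112340/97 ≈ 1158.1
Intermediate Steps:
S = -166 (S = -3 - 163 = -166)
A(Z) = -Z/194 (A(Z) = Z*(-1/194) = -Z/194)
O(G) = 3 + G²
O(34) - A(S) = (3 + 34²) - (-1)*(-166)/194 = (3 + 1156) - 1*83/97 = 1159 - 83/97 = 112340/97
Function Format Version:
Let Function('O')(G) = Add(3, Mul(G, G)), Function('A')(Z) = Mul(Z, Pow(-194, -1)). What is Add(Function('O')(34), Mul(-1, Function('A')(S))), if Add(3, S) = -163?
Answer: Rational(112340, 97) ≈ 1158.1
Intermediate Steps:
S = -166 (S = Add(-3, -163) = -166)
Function('A')(Z) = Mul(Rational(-1, 194), Z) (Function('A')(Z) = Mul(Z, Rational(-1, 194)) = Mul(Rational(-1, 194), Z))
Function('O')(G) = Add(3, Pow(G, 2))
Add(Function('O')(34), Mul(-1, Function('A')(S))) = Add(Add(3, Pow(34, 2)), Mul(-1, Mul(Rational(-1, 194), -166))) = Add(Add(3, 1156), Mul(-1, Rational(83, 97))) = Add(1159, Rational(-83, 97)) = Rational(112340, 97)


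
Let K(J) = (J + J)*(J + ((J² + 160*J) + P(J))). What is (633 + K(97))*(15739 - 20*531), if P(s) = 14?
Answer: 24870113767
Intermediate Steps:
K(J) = 2*J*(14 + J² + 161*J) (K(J) = (J + J)*(J + ((J² + 160*J) + 14)) = (2*J)*(J + (14 + J² + 160*J)) = (2*J)*(14 + J² + 161*J) = 2*J*(14 + J² + 161*J))
(633 + K(97))*(15739 - 20*531) = (633 + 2*97*(14 + 97² + 161*97))*(15739 - 20*531) = (633 + 2*97*(14 + 9409 + 15617))*(15739 - 10620) = (633 + 2*97*25040)*5119 = (633 + 4857760)*5119 = 4858393*5119 = 24870113767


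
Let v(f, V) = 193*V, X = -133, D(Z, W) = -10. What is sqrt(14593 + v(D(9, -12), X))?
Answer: 2*I*sqrt(2769) ≈ 105.24*I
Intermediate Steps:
sqrt(14593 + v(D(9, -12), X)) = sqrt(14593 + 193*(-133)) = sqrt(14593 - 25669) = sqrt(-11076) = 2*I*sqrt(2769)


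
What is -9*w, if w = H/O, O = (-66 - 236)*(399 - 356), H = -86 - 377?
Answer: -4167/12986 ≈ -0.32088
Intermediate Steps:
H = -463
O = -12986 (O = -302*43 = -12986)
w = 463/12986 (w = -463/(-12986) = -463*(-1/12986) = 463/12986 ≈ 0.035654)
-9*w = -9*463/12986 = -4167/12986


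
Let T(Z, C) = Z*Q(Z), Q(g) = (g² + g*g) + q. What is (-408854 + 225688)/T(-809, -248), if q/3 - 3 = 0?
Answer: 183166/1058957539 ≈ 0.00017297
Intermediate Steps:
q = 9 (q = 9 + 3*0 = 9 + 0 = 9)
Q(g) = 9 + 2*g² (Q(g) = (g² + g*g) + 9 = (g² + g²) + 9 = 2*g² + 9 = 9 + 2*g²)
T(Z, C) = Z*(9 + 2*Z²)
(-408854 + 225688)/T(-809, -248) = (-408854 + 225688)/((-809*(9 + 2*(-809)²))) = -183166*(-1/(809*(9 + 2*654481))) = -183166*(-1/(809*(9 + 1308962))) = -183166/((-809*1308971)) = -183166/(-1058957539) = -183166*(-1/1058957539) = 183166/1058957539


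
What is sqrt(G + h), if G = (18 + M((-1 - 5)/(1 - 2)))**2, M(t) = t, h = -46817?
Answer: I*sqrt(46241) ≈ 215.04*I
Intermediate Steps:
G = 576 (G = (18 + (-1 - 5)/(1 - 2))**2 = (18 - 6/(-1))**2 = (18 - 6*(-1))**2 = (18 + 6)**2 = 24**2 = 576)
sqrt(G + h) = sqrt(576 - 46817) = sqrt(-46241) = I*sqrt(46241)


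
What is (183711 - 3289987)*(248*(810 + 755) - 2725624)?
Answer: 7260932575104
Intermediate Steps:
(183711 - 3289987)*(248*(810 + 755) - 2725624) = -3106276*(248*1565 - 2725624) = -3106276*(388120 - 2725624) = -3106276*(-2337504) = 7260932575104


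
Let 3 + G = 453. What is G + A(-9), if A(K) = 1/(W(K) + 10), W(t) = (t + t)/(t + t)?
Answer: 4951/11 ≈ 450.09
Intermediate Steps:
W(t) = 1 (W(t) = (2*t)/((2*t)) = (2*t)*(1/(2*t)) = 1)
G = 450 (G = -3 + 453 = 450)
A(K) = 1/11 (A(K) = 1/(1 + 10) = 1/11)
G + A(-9) = 450 + 1/11 = 4951/11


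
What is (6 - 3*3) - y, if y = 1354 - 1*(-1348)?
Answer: -2705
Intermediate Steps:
y = 2702 (y = 1354 + 1348 = 2702)
(6 - 3*3) - y = (6 - 3*3) - 1*2702 = (6 - 9) - 2702 = -3 - 2702 = -2705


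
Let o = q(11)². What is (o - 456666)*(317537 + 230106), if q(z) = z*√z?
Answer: -249361025405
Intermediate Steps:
q(z) = z^(3/2)
o = 1331 (o = (11^(3/2))² = (11*√11)² = 1331)
(o - 456666)*(317537 + 230106) = (1331 - 456666)*(317537 + 230106) = -455335*547643 = -249361025405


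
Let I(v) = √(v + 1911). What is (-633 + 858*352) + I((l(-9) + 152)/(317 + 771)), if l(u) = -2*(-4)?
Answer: 301383 + √2209286/34 ≈ 3.0143e+5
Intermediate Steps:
l(u) = 8
I(v) = √(1911 + v)
(-633 + 858*352) + I((l(-9) + 152)/(317 + 771)) = (-633 + 858*352) + √(1911 + (8 + 152)/(317 + 771)) = (-633 + 302016) + √(1911 + 160/1088) = 301383 + √(1911 + 160*(1/1088)) = 301383 + √(1911 + 5/34) = 301383 + √(64979/34) = 301383 + √2209286/34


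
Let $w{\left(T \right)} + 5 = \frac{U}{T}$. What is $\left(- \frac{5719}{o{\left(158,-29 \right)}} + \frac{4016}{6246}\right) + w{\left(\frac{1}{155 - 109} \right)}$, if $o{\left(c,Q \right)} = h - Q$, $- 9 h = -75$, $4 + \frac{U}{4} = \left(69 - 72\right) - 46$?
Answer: $- \frac{495160121}{49968} \approx -9909.5$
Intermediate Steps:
$U = -212$ ($U = -16 + 4 \left(\left(69 - 72\right) - 46\right) = -16 + 4 \left(-3 - 46\right) = -16 + 4 \left(-49\right) = -16 - 196 = -212$)
$h = \frac{25}{3}$ ($h = \left(- \frac{1}{9}\right) \left(-75\right) = \frac{25}{3} \approx 8.3333$)
$o{\left(c,Q \right)} = \frac{25}{3} - Q$
$w{\left(T \right)} = -5 - \frac{212}{T}$
$\left(- \frac{5719}{o{\left(158,-29 \right)}} + \frac{4016}{6246}\right) + w{\left(\frac{1}{155 - 109} \right)} = \left(- \frac{5719}{\frac{25}{3} - -29} + \frac{4016}{6246}\right) - \left(5 + \frac{212}{\frac{1}{155 - 109}}\right) = \left(- \frac{5719}{\frac{25}{3} + 29} + 4016 \cdot \frac{1}{6246}\right) - \left(5 + \frac{212}{\frac{1}{46}}\right) = \left(- \frac{5719}{\frac{112}{3}} + \frac{2008}{3123}\right) - \left(5 + 212 \frac{1}{\frac{1}{46}}\right) = \left(\left(-5719\right) \frac{3}{112} + \frac{2008}{3123}\right) - 9757 = \left(- \frac{2451}{16} + \frac{2008}{3123}\right) - 9757 = - \frac{7622345}{49968} - 9757 = - \frac{495160121}{49968}$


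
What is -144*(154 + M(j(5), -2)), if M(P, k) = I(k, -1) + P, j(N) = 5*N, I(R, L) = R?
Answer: -25488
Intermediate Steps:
M(P, k) = P + k (M(P, k) = k + P = P + k)
-144*(154 + M(j(5), -2)) = -144*(154 + (5*5 - 2)) = -144*(154 + (25 - 2)) = -144*(154 + 23) = -144*177 = -25488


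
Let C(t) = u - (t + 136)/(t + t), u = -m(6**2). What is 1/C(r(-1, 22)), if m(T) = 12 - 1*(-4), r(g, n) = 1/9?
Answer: -2/1257 ≈ -0.0015911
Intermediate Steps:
r(g, n) = 1/9
m(T) = 16 (m(T) = 12 + 4 = 16)
u = -16 (u = -1*16 = -16)
C(t) = -16 - (136 + t)/(2*t) (C(t) = -16 - (t + 136)/(t + t) = -16 - (136 + t)/(2*t))
1/C(r(-1, 22)) = 1/(-33/2 - 68/1/9) = 1/(-33/2 - 68*9) = 1/(-33/2 - 612) = 1/(-1257/2) = -2/1257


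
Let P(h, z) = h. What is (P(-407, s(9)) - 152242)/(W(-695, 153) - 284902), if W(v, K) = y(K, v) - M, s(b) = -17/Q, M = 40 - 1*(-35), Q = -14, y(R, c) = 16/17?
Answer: 2595033/4844593 ≈ 0.53566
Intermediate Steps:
y(R, c) = 16/17 (y(R, c) = 16*(1/17) = 16/17)
M = 75 (M = 40 + 35 = 75)
s(b) = 17/14 (s(b) = -17/(-14) = -17*(-1/14) = 17/14)
W(v, K) = -1259/17 (W(v, K) = 16/17 - 1*75 = 16/17 - 75 = -1259/17)
(P(-407, s(9)) - 152242)/(W(-695, 153) - 284902) = (-407 - 152242)/(-1259/17 - 284902) = -152649/(-4844593/17) = -152649*(-17/4844593) = 2595033/4844593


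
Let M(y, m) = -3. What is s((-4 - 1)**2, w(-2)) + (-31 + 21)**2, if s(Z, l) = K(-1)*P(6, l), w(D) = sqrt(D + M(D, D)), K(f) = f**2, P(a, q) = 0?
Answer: 100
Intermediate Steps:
w(D) = sqrt(-3 + D) (w(D) = sqrt(D - 3) = sqrt(-3 + D))
s(Z, l) = 0 (s(Z, l) = (-1)**2*0 = 1*0 = 0)
s((-4 - 1)**2, w(-2)) + (-31 + 21)**2 = 0 + (-31 + 21)**2 = 0 + (-10)**2 = 0 + 100 = 100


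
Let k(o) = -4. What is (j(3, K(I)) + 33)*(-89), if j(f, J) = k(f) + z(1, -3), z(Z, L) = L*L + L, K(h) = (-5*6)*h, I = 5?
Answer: -3115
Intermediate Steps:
K(h) = -30*h
z(Z, L) = L + L² (z(Z, L) = L² + L = L + L²)
j(f, J) = 2 (j(f, J) = -4 - 3*(1 - 3) = -4 - 3*(-2) = -4 + 6 = 2)
(j(3, K(I)) + 33)*(-89) = (2 + 33)*(-89) = 35*(-89) = -3115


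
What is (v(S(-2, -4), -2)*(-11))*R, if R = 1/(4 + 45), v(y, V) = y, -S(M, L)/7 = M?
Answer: -22/7 ≈ -3.1429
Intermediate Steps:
S(M, L) = -7*M
R = 1/49 ≈ 0.020408
(v(S(-2, -4), -2)*(-11))*R = (-7*(-2)*(-11))*(1/49) = (14*(-11))*(1/49) = -154*1/49 = -22/7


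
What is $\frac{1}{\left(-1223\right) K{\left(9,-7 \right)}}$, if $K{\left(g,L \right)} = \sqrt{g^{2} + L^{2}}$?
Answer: $- \frac{\sqrt{130}}{158990} \approx -7.1714 \cdot 10^{-5}$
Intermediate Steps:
$K{\left(g,L \right)} = \sqrt{L^{2} + g^{2}}$
$\frac{1}{\left(-1223\right) K{\left(9,-7 \right)}} = \frac{1}{\left(-1223\right) \sqrt{\left(-7\right)^{2} + 9^{2}}} = \frac{1}{\left(-1223\right) \sqrt{49 + 81}} = \frac{1}{\left(-1223\right) \sqrt{130}} = - \frac{\sqrt{130}}{158990}$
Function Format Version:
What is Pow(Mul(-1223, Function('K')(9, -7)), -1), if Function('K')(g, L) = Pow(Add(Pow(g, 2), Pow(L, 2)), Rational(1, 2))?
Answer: Mul(Rational(-1, 158990), Pow(130, Rational(1, 2))) ≈ -7.1714e-5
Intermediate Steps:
Function('K')(g, L) = Pow(Add(Pow(L, 2), Pow(g, 2)), Rational(1, 2))
Pow(Mul(-1223, Function('K')(9, -7)), -1) = Pow(Mul(-1223, Pow(Add(Pow(-7, 2), Pow(9, 2)), Rational(1, 2))), -1) = Pow(Mul(-1223, Pow(Add(49, 81), Rational(1, 2))), -1) = Pow(Mul(-1223, Pow(130, Rational(1, 2))), -1) = Mul(Rational(-1, 158990), Pow(130, Rational(1, 2)))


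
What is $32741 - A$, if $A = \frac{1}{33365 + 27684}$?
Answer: $\frac{1998805308}{61049} \approx 32741.0$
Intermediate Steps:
$A = \frac{1}{61049} \approx 1.638 \cdot 10^{-5}$
$32741 - A = 32741 - \frac{1}{61049} = \frac{1998805308}{61049}$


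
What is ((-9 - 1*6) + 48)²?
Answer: 1089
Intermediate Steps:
((-9 - 1*6) + 48)² = ((-9 - 6) + 48)² = (-15 + 48)² = 33² = 1089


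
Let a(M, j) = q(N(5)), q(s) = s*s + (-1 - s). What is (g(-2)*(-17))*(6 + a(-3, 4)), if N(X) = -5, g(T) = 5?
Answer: -2975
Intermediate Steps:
q(s) = -1 + s² - s (q(s) = s² + (-1 - s) = -1 + s² - s)
a(M, j) = 29 (a(M, j) = -1 + (-5)² - 1*(-5) = -1 + 25 + 5 = 29)
(g(-2)*(-17))*(6 + a(-3, 4)) = (5*(-17))*(6 + 29) = -85*35 = -2975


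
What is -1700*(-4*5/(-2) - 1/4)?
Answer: -16575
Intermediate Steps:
-1700*(-4*5/(-2) - 1/4) = -1700*(-20*(-½) - 1*¼) = -1700*(10 - ¼) = -1700*39/4 = -16575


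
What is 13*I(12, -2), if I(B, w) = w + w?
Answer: -52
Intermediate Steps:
I(B, w) = 2*w
13*I(12, -2) = 13*(2*(-2)) = 13*(-4) = -52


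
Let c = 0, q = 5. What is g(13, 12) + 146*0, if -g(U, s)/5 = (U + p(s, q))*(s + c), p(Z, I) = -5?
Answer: -480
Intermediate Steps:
g(U, s) = -5*s*(-5 + U) (g(U, s) = -5*(U - 5)*(s + 0) = -5*(-5 + U)*s = -5*s*(-5 + U))
g(13, 12) + 146*0 = 5*12*(5 - 1*13) + 146*0 = 5*12*(5 - 13) + 0 = 5*12*(-8) + 0 = -480 + 0 = -480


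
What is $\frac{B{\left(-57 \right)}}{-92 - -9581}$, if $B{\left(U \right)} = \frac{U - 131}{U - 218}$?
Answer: $\frac{188}{2609475} \approx 7.2045 \cdot 10^{-5}$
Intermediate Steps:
$B{\left(U \right)} = \frac{-131 + U}{-218 + U}$
$\frac{B{\left(-57 \right)}}{-92 - -9581} = \frac{\frac{1}{-218 - 57} \left(-131 - 57\right)}{-92 - -9581} = \frac{\frac{1}{-275} \left(-188\right)}{-92 + 9581} = \frac{\left(- \frac{1}{275}\right) \left(-188\right)}{9489} = \frac{188}{275} \cdot \frac{1}{9489} = \frac{188}{2609475}$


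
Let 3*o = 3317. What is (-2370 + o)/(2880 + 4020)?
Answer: -3793/20700 ≈ -0.18324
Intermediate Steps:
o = 3317/3 (o = (1/3)*3317 = 3317/3 ≈ 1105.7)
(-2370 + o)/(2880 + 4020) = (-2370 + 3317/3)/(2880 + 4020) = -3793/3/6900 = -3793/3*1/6900 = -3793/20700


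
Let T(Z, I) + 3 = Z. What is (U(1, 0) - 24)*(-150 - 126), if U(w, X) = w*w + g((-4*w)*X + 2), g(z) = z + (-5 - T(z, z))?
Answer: 6900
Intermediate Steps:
T(Z, I) = -3 + Z
g(z) = -2 (g(z) = z + (-5 - (-3 + z)) = z + (-5 + (3 - z)) = z + (-2 - z) = -2)
U(w, X) = -2 + w**2 (U(w, X) = w*w - 2 = w**2 - 2 = -2 + w**2)
(U(1, 0) - 24)*(-150 - 126) = ((-2 + 1**2) - 24)*(-150 - 126) = ((-2 + 1) - 24)*(-276) = (-1 - 24)*(-276) = -25*(-276) = 6900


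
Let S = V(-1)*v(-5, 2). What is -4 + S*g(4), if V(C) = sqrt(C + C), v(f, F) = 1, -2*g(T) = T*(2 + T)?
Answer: -4 - 12*I*sqrt(2) ≈ -4.0 - 16.971*I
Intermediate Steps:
g(T) = -T*(2 + T)/2
V(C) = sqrt(2)*sqrt(C) (V(C) = sqrt(2*C) = sqrt(2)*sqrt(C))
S = I*sqrt(2) (S = (sqrt(2)*sqrt(-1))*1 = (sqrt(2)*I)*1 = (I*sqrt(2))*1 = I*sqrt(2) ≈ 1.4142*I)
-4 + S*g(4) = -4 + (I*sqrt(2))*(-1/2*4*(2 + 4)) = -4 + (I*sqrt(2))*(-1/2*4*6) = -4 + (I*sqrt(2))*(-12) = -4 - 12*I*sqrt(2)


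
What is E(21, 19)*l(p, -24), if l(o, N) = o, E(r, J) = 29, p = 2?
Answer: 58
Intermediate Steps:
E(21, 19)*l(p, -24) = 29*2 = 58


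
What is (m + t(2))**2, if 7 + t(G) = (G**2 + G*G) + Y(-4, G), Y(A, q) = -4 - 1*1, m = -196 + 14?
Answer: 34596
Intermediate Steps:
m = -182
Y(A, q) = -5 (Y(A, q) = -4 - 1 = -5)
t(G) = -12 + 2*G**2 (t(G) = -7 + ((G**2 + G*G) - 5) = -7 + ((G**2 + G**2) - 5) = -7 + (2*G**2 - 5) = -7 + (-5 + 2*G**2) = -12 + 2*G**2)
(m + t(2))**2 = (-182 + (-12 + 2*2**2))**2 = (-182 + (-12 + 2*4))**2 = (-182 + (-12 + 8))**2 = (-182 - 4)**2 = (-186)**2 = 34596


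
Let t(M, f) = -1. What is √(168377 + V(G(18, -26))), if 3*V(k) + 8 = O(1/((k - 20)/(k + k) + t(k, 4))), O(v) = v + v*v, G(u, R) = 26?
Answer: √801630435/69 ≈ 410.33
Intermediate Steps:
O(v) = v + v²
V(k) = -8/3 + (1 + 1/(-1 + (-20 + k)/(2*k)))/(3*(-1 + (-20 + k)/(2*k))) (V(k) = -8/3 + ((1 + 1/((k - 20)/(k + k) - 1))/((k - 20)/(k + k) - 1))/3 = -8/3 + ((1 + 1/((-20 + k)/((2*k)) - 1))/((-20 + k)/((2*k)) - 1))/3 = -8/3 + ((1 + 1/((-20 + k)*(1/(2*k)) - 1))/((-20 + k)*(1/(2*k)) - 1))/3 = -8/3 + ((1 + 1/((-20 + k)/(2*k) - 1))/((-20 + k)/(2*k) - 1))/3 = -8/3 + ((1 + 1/(-1 + (-20 + k)/(2*k)))/(-1 + (-20 + k)/(2*k)))/3 = -8/3 + (1 + 1/(-1 + (-20 + k)/(2*k)))/(3*(-1 + (-20 + k)/(2*k))))
√(168377 + V(G(18, -26))) = √(168377 + 2*(-4*(20 + 26)² + 26*(-20 + 26))/(3*(20 + 26)²)) = √(168377 + (⅔)*(-4*46² + 26*6)/46²) = √(168377 + (⅔)*(1/2116)*(-4*2116 + 156)) = √(168377 + (⅔)*(1/2116)*(-8464 + 156)) = √(168377 + (⅔)*(1/2116)*(-8308)) = √(168377 - 4154/1587) = √(267210145/1587) = √801630435/69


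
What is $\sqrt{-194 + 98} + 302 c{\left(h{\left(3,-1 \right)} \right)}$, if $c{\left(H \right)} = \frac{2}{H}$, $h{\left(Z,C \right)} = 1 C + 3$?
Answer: $302 + 4 i \sqrt{6} \approx 302.0 + 9.798 i$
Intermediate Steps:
$h{\left(Z,C \right)} = 3 + C$ ($h{\left(Z,C \right)} = C + 3 = 3 + C$)
$\sqrt{-194 + 98} + 302 c{\left(h{\left(3,-1 \right)} \right)} = \sqrt{-194 + 98} + 302 \frac{2}{3 - 1} = \sqrt{-96} + 302 \cdot \frac{2}{2} = 4 i \sqrt{6} + 302 \cdot 2 \cdot \frac{1}{2} = 4 i \sqrt{6} + 302 \cdot 1 = 4 i \sqrt{6} + 302 = 302 + 4 i \sqrt{6}$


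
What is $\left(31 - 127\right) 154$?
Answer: $-14784$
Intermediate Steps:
$\left(31 - 127\right) 154 = \left(-96\right) 154 = -14784$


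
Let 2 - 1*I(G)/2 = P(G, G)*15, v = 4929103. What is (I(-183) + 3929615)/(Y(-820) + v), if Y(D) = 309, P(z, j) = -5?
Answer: 3929769/4929412 ≈ 0.79721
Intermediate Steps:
I(G) = 154 (I(G) = 4 - (-10)*15 = 4 - 2*(-75) = 4 + 150 = 154)
(I(-183) + 3929615)/(Y(-820) + v) = (154 + 3929615)/(309 + 4929103) = 3929769/4929412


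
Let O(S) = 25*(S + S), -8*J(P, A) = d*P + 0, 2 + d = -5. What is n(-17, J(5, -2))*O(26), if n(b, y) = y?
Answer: 11375/2 ≈ 5687.5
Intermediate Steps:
d = -7 (d = -2 - 5 = -7)
J(P, A) = 7*P/8 (J(P, A) = -(-7*P + 0)/8 = -(-7)*P/8 = 7*P/8)
O(S) = 50*S (O(S) = 25*(2*S) = 50*S)
n(-17, J(5, -2))*O(26) = ((7/8)*5)*(50*26) = (35/8)*1300 = 11375/2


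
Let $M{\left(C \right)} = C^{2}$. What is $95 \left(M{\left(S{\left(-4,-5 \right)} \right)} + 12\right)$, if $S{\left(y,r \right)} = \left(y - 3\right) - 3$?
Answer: $10640$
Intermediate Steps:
$S{\left(y,r \right)} = -6 + y$ ($S{\left(y,r \right)} = \left(-3 + y\right) - 3 = -6 + y$)
$95 \left(M{\left(S{\left(-4,-5 \right)} \right)} + 12\right) = 95 \left(\left(-6 - 4\right)^{2} + 12\right) = 95 \left(\left(-10\right)^{2} + 12\right) = 95 \left(100 + 12\right) = 95 \cdot 112 = 10640$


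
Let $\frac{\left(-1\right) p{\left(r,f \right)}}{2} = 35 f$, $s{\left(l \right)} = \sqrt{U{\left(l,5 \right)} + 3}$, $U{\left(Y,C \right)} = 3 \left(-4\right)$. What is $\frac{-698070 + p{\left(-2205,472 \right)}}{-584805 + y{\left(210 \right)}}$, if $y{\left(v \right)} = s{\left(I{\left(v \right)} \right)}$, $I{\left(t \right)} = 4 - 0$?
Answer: $\frac{71259463925}{56999481339} + \frac{365555 i}{56999481339} \approx 1.2502 + 6.4133 \cdot 10^{-6} i$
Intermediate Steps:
$I{\left(t \right)} = 4$ ($I{\left(t \right)} = 4 + 0 = 4$)
$U{\left(Y,C \right)} = -12$
$s{\left(l \right)} = 3 i$ ($s{\left(l \right)} = \sqrt{-12 + 3} = \sqrt{-9} = 3 i$)
$p{\left(r,f \right)} = - 70 f$ ($p{\left(r,f \right)} = - 2 \cdot 35 f = - 70 f$)
$y{\left(v \right)} = 3 i$
$\frac{-698070 + p{\left(-2205,472 \right)}}{-584805 + y{\left(210 \right)}} = \frac{-698070 - 33040}{-584805 + 3 i} = \left(-698070 - 33040\right) \frac{-584805 - 3 i}{341996888034} = - 731110 \frac{-584805 - 3 i}{341996888034} = - \frac{365555 \left(-584805 - 3 i\right)}{170998444017}$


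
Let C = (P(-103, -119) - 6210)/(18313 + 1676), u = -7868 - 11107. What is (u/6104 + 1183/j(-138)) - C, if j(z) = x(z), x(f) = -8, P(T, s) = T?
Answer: -4595851951/30503214 ≈ -150.67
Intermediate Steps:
u = -18975
j(z) = -8
C = -6313/19989 (C = (-103 - 6210)/(18313 + 1676) = -6313/19989 ≈ -0.31582)
(u/6104 + 1183/j(-138)) - C = (-18975/6104 + 1183/(-8)) - 1*(-6313/19989) = (-18975*1/6104 + 1183*(-⅛)) + 6313/19989 = (-18975/6104 - 1183/8) + 6313/19989 = -230401/1526 + 6313/19989 = -4595851951/30503214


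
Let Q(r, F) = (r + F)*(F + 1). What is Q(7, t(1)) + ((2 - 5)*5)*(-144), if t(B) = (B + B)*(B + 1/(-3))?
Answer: 19615/9 ≈ 2179.4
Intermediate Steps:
t(B) = 2*B*(-⅓ + B) (t(B) = (2*B)*(B - ⅓) = (2*B)*(-⅓ + B) = 2*B*(-⅓ + B))
Q(r, F) = (1 + F)*(F + r) (Q(r, F) = (F + r)*(1 + F) = (1 + F)*(F + r))
Q(7, t(1)) + ((2 - 5)*5)*(-144) = ((⅔)*1*(-1 + 3*1) + 7 + ((⅔)*1*(-1 + 3*1))² + ((⅔)*1*(-1 + 3*1))*7) + ((2 - 5)*5)*(-144) = ((⅔)*1*(-1 + 3) + 7 + ((⅔)*1*(-1 + 3))² + ((⅔)*1*(-1 + 3))*7) - 3*5*(-144) = ((⅔)*1*2 + 7 + ((⅔)*1*2)² + ((⅔)*1*2)*7) - 15*(-144) = (4/3 + 7 + (4/3)² + (4/3)*7) + 2160 = (4/3 + 7 + 16/9 + 28/3) + 2160 = 175/9 + 2160 = 19615/9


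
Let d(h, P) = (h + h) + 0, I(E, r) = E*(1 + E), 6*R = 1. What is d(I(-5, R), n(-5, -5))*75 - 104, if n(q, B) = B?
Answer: 2896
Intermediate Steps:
R = ⅙ (R = (⅙)*1 = ⅙ ≈ 0.16667)
d(h, P) = 2*h (d(h, P) = 2*h + 0 = 2*h)
d(I(-5, R), n(-5, -5))*75 - 104 = (2*(-5*(1 - 5)))*75 - 104 = (2*(-5*(-4)))*75 - 104 = (2*20)*75 - 104 = 40*75 - 104 = 3000 - 104 = 2896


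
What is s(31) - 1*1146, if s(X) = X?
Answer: -1115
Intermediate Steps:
s(31) - 1*1146 = 31 - 1*1146 = 31 - 1146 = -1115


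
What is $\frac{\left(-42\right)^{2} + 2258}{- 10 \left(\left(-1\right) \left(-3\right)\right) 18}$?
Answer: $- \frac{2011}{270} \approx -7.4482$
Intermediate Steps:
$\frac{\left(-42\right)^{2} + 2258}{- 10 \left(\left(-1\right) \left(-3\right)\right) 18} = \frac{1764 + 2258}{\left(-10\right) 3 \cdot 18} = \frac{4022}{\left(-30\right) 18} = \frac{4022}{-540} = 4022 \left(- \frac{1}{540}\right) = - \frac{2011}{270}$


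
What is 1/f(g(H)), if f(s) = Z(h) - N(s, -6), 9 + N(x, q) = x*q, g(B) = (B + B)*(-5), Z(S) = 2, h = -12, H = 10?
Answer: -1/589 ≈ -0.0016978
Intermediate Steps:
g(B) = -10*B (g(B) = (2*B)*(-5) = -10*B)
N(x, q) = -9 + q*x (N(x, q) = -9 + x*q = -9 + q*x)
f(s) = 11 + 6*s (f(s) = 2 - (-9 - 6*s) = 2 + (9 + 6*s) = 11 + 6*s)
1/f(g(H)) = 1/(11 + 6*(-10*10)) = 1/(11 + 6*(-100)) = 1/(11 - 600) = 1/(-589) = -1/589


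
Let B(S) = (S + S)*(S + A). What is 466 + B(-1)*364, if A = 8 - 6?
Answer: -262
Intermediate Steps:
A = 2
B(S) = 2*S*(2 + S) (B(S) = (S + S)*(S + 2) = (2*S)*(2 + S) = 2*S*(2 + S))
466 + B(-1)*364 = 466 + (2*(-1)*(2 - 1))*364 = 466 + (2*(-1)*1)*364 = 466 - 2*364 = 466 - 728 = -262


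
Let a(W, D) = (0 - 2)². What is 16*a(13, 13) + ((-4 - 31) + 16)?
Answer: 45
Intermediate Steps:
a(W, D) = 4 (a(W, D) = (-2)² = 4)
16*a(13, 13) + ((-4 - 31) + 16) = 16*4 + ((-4 - 31) + 16) = 64 + (-35 + 16) = 64 - 19 = 45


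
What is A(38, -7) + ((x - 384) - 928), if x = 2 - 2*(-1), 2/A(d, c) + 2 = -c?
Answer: -6538/5 ≈ -1307.6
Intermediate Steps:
A(d, c) = 2/(-2 - c)
x = 4 (x = 2 + 2 = 4)
A(38, -7) + ((x - 384) - 928) = -2/(2 - 7) + ((4 - 384) - 928) = -2/(-5) + (-380 - 928) = -2*(-⅕) - 1308 = ⅖ - 1308 = -6538/5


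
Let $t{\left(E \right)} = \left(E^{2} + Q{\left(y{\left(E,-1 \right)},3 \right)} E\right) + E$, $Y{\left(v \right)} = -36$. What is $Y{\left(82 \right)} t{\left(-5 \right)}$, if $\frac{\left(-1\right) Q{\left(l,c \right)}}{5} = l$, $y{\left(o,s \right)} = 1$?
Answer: $-1620$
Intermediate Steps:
$Q{\left(l,c \right)} = - 5 l$
$t{\left(E \right)} = E^{2} - 4 E$ ($t{\left(E \right)} = \left(E^{2} + \left(-5\right) 1 E\right) + E = \left(E^{2} - 5 E\right) + E = E^{2} - 4 E$)
$Y{\left(82 \right)} t{\left(-5 \right)} = - 36 \left(- 5 \left(-4 - 5\right)\right) = - 36 \left(\left(-5\right) \left(-9\right)\right) = \left(-36\right) 45 = -1620$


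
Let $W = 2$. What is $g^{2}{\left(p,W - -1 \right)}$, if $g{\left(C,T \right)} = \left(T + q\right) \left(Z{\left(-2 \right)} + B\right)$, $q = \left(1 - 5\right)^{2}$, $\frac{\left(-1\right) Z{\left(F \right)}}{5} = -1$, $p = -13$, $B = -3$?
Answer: $1444$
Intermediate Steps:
$Z{\left(F \right)} = 5$ ($Z{\left(F \right)} = \left(-5\right) \left(-1\right) = 5$)
$q = 16$ ($q = \left(-4\right)^{2} = 16$)
$g{\left(C,T \right)} = 32 + 2 T$ ($g{\left(C,T \right)} = \left(T + 16\right) \left(5 - 3\right) = \left(16 + T\right) 2 = 32 + 2 T$)
$g^{2}{\left(p,W - -1 \right)} = \left(32 + 2 \left(2 - -1\right)\right)^{2} = \left(32 + 2 \left(2 + 1\right)\right)^{2} = \left(32 + 2 \cdot 3\right)^{2} = \left(32 + 6\right)^{2} = 38^{2} = 1444$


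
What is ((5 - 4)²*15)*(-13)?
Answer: -195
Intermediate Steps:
((5 - 4)²*15)*(-13) = (1²*15)*(-13) = (1*15)*(-13) = 15*(-13) = -195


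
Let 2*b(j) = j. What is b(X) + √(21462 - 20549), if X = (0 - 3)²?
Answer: 9/2 + √913 ≈ 34.716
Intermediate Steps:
X = 9 (X = (-3)² = 9)
b(j) = j/2
b(X) + √(21462 - 20549) = (½)*9 + √(21462 - 20549) = 9/2 + √913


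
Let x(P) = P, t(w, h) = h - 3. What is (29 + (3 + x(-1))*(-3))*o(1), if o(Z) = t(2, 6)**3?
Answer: 621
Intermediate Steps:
t(w, h) = -3 + h
o(Z) = 27 (o(Z) = (-3 + 6)**3 = 3**3 = 27)
(29 + (3 + x(-1))*(-3))*o(1) = (29 + (3 - 1)*(-3))*27 = (29 + 2*(-3))*27 = (29 - 6)*27 = 23*27 = 621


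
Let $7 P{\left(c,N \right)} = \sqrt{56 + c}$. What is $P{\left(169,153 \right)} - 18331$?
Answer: $- \frac{128302}{7} \approx -18329.0$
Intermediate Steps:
$P{\left(c,N \right)} = \frac{\sqrt{56 + c}}{7}$
$P{\left(169,153 \right)} - 18331 = \frac{\sqrt{56 + 169}}{7} - 18331 = \frac{\sqrt{225}}{7} - 18331 = \frac{1}{7} \cdot 15 - 18331 = \frac{15}{7} - 18331 = - \frac{128302}{7}$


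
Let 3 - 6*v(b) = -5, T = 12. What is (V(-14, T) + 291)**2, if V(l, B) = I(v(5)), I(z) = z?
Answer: 769129/9 ≈ 85459.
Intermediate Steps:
v(b) = 4/3 (v(b) = 1/2 - 1/6*(-5) = 1/2 + 5/6 = 4/3)
V(l, B) = 4/3
(V(-14, T) + 291)**2 = (4/3 + 291)**2 = (877/3)**2 = 769129/9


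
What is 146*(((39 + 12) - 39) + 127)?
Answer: 20294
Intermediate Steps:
146*(((39 + 12) - 39) + 127) = 146*((51 - 39) + 127) = 146*(12 + 127) = 146*139 = 20294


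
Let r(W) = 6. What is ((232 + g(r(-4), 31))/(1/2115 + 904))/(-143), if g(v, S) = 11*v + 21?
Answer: -61335/24855493 ≈ -0.0024677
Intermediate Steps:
g(v, S) = 21 + 11*v
((232 + g(r(-4), 31))/(1/2115 + 904))/(-143) = ((232 + (21 + 11*6))/(1/2115 + 904))/(-143) = -(232 + (21 + 66))/(143*(1/2115 + 904)) = -(232 + 87)/(143*1911961/2115) = -29*2115/(13*1911961) = -1/143*674685/1911961 = -61335/24855493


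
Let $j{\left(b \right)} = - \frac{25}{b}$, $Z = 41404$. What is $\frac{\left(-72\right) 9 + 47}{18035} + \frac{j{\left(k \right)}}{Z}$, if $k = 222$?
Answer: $- \frac{5524655363}{165772093080} \approx -0.033327$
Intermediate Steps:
$\frac{\left(-72\right) 9 + 47}{18035} + \frac{j{\left(k \right)}}{Z} = \frac{\left(-72\right) 9 + 47}{18035} + \frac{\left(-25\right) \frac{1}{222}}{41404} = \left(-648 + 47\right) \frac{1}{18035} + \left(-25\right) \frac{1}{222} \cdot \frac{1}{41404} = \left(-601\right) \frac{1}{18035} - \frac{25}{9191688} = - \frac{601}{18035} - \frac{25}{9191688} = - \frac{5524655363}{165772093080}$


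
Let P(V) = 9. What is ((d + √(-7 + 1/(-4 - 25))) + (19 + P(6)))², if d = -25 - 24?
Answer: 12585/29 - 84*I*√1479/29 ≈ 433.97 - 111.39*I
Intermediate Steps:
d = -49
((d + √(-7 + 1/(-4 - 25))) + (19 + P(6)))² = ((-49 + √(-7 + 1/(-4 - 25))) + (19 + 9))² = ((-49 + √(-7 + 1/(-29))) + 28)² = ((-49 + √(-7 - 1/29)) + 28)² = ((-49 + √(-204/29)) + 28)² = ((-49 + 2*I*√1479/29) + 28)² = (-21 + 2*I*√1479/29)²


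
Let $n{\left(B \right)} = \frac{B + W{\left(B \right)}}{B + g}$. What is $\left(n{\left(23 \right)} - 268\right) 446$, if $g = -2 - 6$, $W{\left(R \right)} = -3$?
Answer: $- \frac{356800}{3} \approx -1.1893 \cdot 10^{5}$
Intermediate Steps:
$g = -8$
$n{\left(B \right)} = \frac{-3 + B}{-8 + B}$ ($n{\left(B \right)} = \frac{B - 3}{B - 8} = \frac{-3 + B}{-8 + B}$)
$\left(n{\left(23 \right)} - 268\right) 446 = \left(\frac{-3 + 23}{-8 + 23} - 268\right) 446 = \left(\frac{1}{15} \cdot 20 - 268\right) 446 = \left(\frac{4}{3} - 268\right) 446 = \left(- \frac{800}{3}\right) 446 = - \frac{356800}{3}$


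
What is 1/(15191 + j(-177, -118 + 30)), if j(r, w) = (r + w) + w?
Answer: 1/14838 ≈ 6.7395e-5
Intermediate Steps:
j(r, w) = r + 2*w
1/(15191 + j(-177, -118 + 30)) = 1/(15191 + (-177 + 2*(-118 + 30))) = 1/(15191 + (-177 + 2*(-88))) = 1/(15191 + (-177 - 176)) = 1/(15191 - 353) = 1/14838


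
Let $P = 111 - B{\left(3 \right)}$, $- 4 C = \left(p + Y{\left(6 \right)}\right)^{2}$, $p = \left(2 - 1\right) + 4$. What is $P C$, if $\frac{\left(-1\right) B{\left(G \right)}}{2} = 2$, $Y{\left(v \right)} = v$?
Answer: $- \frac{13915}{4} \approx -3478.8$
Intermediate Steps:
$B{\left(G \right)} = -4$ ($B{\left(G \right)} = \left(-2\right) 2 = -4$)
$p = 5$ ($p = 1 + 4 = 5$)
$C = - \frac{121}{4}$ ($C = - \frac{\left(5 + 6\right)^{2}}{4} = - \frac{11^{2}}{4} = \left(- \frac{1}{4}\right) 121 = - \frac{121}{4} \approx -30.25$)
$P = 115$ ($P = 111 - -4 = 111 + 4 = 115$)
$P C = 115 \left(- \frac{121}{4}\right) = - \frac{13915}{4}$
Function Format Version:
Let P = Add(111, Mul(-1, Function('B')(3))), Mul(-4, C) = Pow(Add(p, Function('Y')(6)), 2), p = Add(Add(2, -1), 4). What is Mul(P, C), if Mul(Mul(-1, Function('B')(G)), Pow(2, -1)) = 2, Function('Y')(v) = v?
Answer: Rational(-13915, 4) ≈ -3478.8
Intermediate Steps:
Function('B')(G) = -4 (Function('B')(G) = Mul(-2, 2) = -4)
p = 5 (p = Add(1, 4) = 5)
C = Rational(-121, 4) (C = Mul(Rational(-1, 4), Pow(Add(5, 6), 2)) = Mul(Rational(-1, 4), Pow(11, 2)) = Mul(Rational(-1, 4), 121) = Rational(-121, 4) ≈ -30.250)
P = 115 (P = Add(111, Mul(-1, -4)) = Add(111, 4) = 115)
Mul(P, C) = Mul(115, Rational(-121, 4)) = Rational(-13915, 4)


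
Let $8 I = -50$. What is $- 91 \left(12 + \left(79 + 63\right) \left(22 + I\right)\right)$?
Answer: $- \frac{409227}{2} \approx -2.0461 \cdot 10^{5}$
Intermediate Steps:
$I = - \frac{25}{4}$ ($I = \frac{1}{8} \left(-50\right) = - \frac{25}{4} \approx -6.25$)
$- 91 \left(12 + \left(79 + 63\right) \left(22 + I\right)\right) = - 91 \left(12 + \left(79 + 63\right) \left(22 - \frac{25}{4}\right)\right) = - 91 \left(12 + 142 \cdot \frac{63}{4}\right) = - 91 \left(12 + \frac{4473}{2}\right) = \left(-91\right) \frac{4497}{2} = - \frac{409227}{2}$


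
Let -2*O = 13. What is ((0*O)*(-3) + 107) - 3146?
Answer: -3039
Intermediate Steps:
O = -13/2 (O = -½*13 = -13/2 ≈ -6.5000)
((0*O)*(-3) + 107) - 3146 = ((0*(-13/2))*(-3) + 107) - 3146 = (0*(-3) + 107) - 3146 = (0 + 107) - 3146 = 107 - 3146 = -3039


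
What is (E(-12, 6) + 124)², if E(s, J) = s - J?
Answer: 11236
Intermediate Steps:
(E(-12, 6) + 124)² = ((-12 - 1*6) + 124)² = ((-12 - 6) + 124)² = (-18 + 124)² = 106² = 11236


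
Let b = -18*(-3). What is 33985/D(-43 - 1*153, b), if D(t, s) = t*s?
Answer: -4855/1512 ≈ -3.2110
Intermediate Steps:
b = 54
D(t, s) = s*t
33985/D(-43 - 1*153, b) = 33985/((54*(-43 - 1*153))) = 33985/((54*(-43 - 153))) = 33985/((54*(-196))) = 33985/(-10584) = 33985*(-1/10584) = -4855/1512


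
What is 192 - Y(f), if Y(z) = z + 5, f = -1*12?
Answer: 199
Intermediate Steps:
f = -12
Y(z) = 5 + z
192 - Y(f) = 192 - (5 - 12) = 192 - 1*(-7) = 192 + 7 = 199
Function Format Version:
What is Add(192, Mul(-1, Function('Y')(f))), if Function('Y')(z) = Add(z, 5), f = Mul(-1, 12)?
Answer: 199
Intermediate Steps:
f = -12
Function('Y')(z) = Add(5, z)
Add(192, Mul(-1, Function('Y')(f))) = Add(192, Mul(-1, Add(5, -12))) = Add(192, Mul(-1, -7)) = Add(192, 7) = 199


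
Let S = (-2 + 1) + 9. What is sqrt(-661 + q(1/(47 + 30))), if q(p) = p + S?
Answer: 2*I*sqrt(967890)/77 ≈ 25.554*I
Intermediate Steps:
S = 8 (S = -1 + 9 = 8)
q(p) = 8 + p (q(p) = p + 8 = 8 + p)
sqrt(-661 + q(1/(47 + 30))) = sqrt(-661 + (8 + 1/(47 + 30))) = sqrt(-661 + (8 + 1/77)) = sqrt(-661 + 617/77) = sqrt(-50280/77) = 2*I*sqrt(967890)/77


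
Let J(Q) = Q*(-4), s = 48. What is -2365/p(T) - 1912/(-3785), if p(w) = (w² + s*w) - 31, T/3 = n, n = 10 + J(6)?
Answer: 9492621/1071155 ≈ 8.8620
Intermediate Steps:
J(Q) = -4*Q
n = -14 (n = 10 - 4*6 = 10 - 24 = -14)
T = -42 (T = 3*(-14) = -42)
p(w) = -31 + w² + 48*w (p(w) = (w² + 48*w) - 31 = -31 + w² + 48*w)
-2365/p(T) - 1912/(-3785) = -2365/(-31 + (-42)² + 48*(-42)) - 1912/(-3785) = -2365/(-31 + 1764 - 2016) - 1912*(-1/3785) = -2365/(-283) + 1912/3785 = -2365*(-1/283) + 1912/3785 = 2365/283 + 1912/3785 = 9492621/1071155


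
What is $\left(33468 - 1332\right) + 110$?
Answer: $32246$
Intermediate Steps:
$\left(33468 - 1332\right) + 110 = 32136 + 110 = 32246$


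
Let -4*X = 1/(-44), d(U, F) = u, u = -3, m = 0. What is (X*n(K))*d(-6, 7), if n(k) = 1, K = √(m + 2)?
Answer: -3/176 ≈ -0.017045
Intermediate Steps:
d(U, F) = -3
X = 1/176 (X = -¼/(-44) = -¼*(-1/44) = 1/176 ≈ 0.0056818)
K = √2 (K = √(0 + 2) = √2 ≈ 1.4142)
(X*n(K))*d(-6, 7) = ((1/176)*1)*(-3) = (1/176)*(-3) = -3/176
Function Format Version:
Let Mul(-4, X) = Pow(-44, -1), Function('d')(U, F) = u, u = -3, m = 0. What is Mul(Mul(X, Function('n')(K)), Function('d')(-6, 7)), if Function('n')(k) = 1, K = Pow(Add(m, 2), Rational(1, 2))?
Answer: Rational(-3, 176) ≈ -0.017045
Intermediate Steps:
Function('d')(U, F) = -3
X = Rational(1, 176) (X = Mul(Rational(-1, 4), Pow(-44, -1)) = Mul(Rational(-1, 4), Rational(-1, 44)) = Rational(1, 176) ≈ 0.0056818)
K = Pow(2, Rational(1, 2)) (K = Pow(Add(0, 2), Rational(1, 2)) = Pow(2, Rational(1, 2)) ≈ 1.4142)
Mul(Mul(X, Function('n')(K)), Function('d')(-6, 7)) = Mul(Mul(Rational(1, 176), 1), -3) = Mul(Rational(1, 176), -3) = Rational(-3, 176)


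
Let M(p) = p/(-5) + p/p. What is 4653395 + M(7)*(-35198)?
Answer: 23337371/5 ≈ 4.6675e+6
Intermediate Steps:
M(p) = 1 - p/5 (M(p) = p*(-1/5) + 1 = -p/5 + 1 = 1 - p/5)
4653395 + M(7)*(-35198) = 4653395 + (1 - 1/5*7)*(-35198) = 4653395 + (1 - 7/5)*(-35198) = 4653395 - 2/5*(-35198) = 4653395 + 70396/5 = 23337371/5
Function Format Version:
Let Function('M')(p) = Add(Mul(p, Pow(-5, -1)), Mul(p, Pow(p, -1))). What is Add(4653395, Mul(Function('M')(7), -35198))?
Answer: Rational(23337371, 5) ≈ 4.6675e+6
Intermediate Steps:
Function('M')(p) = Add(1, Mul(Rational(-1, 5), p)) (Function('M')(p) = Add(Mul(p, Rational(-1, 5)), 1) = Add(Mul(Rational(-1, 5), p), 1) = Add(1, Mul(Rational(-1, 5), p)))
Add(4653395, Mul(Function('M')(7), -35198)) = Add(4653395, Mul(Add(1, Mul(Rational(-1, 5), 7)), -35198)) = Add(4653395, Mul(Add(1, Rational(-7, 5)), -35198)) = Add(4653395, Mul(Rational(-2, 5), -35198)) = Add(4653395, Rational(70396, 5)) = Rational(23337371, 5)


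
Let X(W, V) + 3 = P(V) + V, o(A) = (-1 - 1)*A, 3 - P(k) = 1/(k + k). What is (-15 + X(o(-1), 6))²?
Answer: 11881/144 ≈ 82.507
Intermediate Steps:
P(k) = 3 - 1/(2*k) (P(k) = 3 - 1/(k + k) = 3 - 1/(2*k))
o(A) = -2*A
X(W, V) = V - 1/(2*V) (X(W, V) = -3 + ((3 - 1/(2*V)) + V) = -3 + (3 + V - 1/(2*V)) = V - 1/(2*V))
(-15 + X(o(-1), 6))² = (-15 + (6 - ½/6))² = (-15 + (6 - ½*⅙))² = (-15 + (6 - 1/12))² = (-15 + 71/12)² = (-109/12)² = 11881/144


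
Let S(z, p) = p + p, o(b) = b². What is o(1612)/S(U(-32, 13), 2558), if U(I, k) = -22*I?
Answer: 649636/1279 ≈ 507.92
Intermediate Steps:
S(z, p) = 2*p
o(1612)/S(U(-32, 13), 2558) = 1612²/((2*2558)) = 2598544/5116 = 2598544*(1/5116) = 649636/1279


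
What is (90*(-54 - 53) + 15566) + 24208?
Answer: 30144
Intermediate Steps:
(90*(-54 - 53) + 15566) + 24208 = (90*(-107) + 15566) + 24208 = (-9630 + 15566) + 24208 = 5936 + 24208 = 30144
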